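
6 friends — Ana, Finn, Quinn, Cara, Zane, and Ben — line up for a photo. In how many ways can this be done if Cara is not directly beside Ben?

480

There are 6! = 720 arrangements in all. If Cara and Ben are adjacent, merging them into one block gives 2·(5)! = 240 arrangements.
So 720 − 240 = 480 arrangements keep them apart.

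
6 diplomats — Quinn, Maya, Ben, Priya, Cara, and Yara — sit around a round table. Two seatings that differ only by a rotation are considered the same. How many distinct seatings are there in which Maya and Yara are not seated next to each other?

72

All circular seatings of 6 people number (5)! = 120.
Seatings with Maya beside Yara: treat them as a block with 2 internal orders, giving 2 × (4)! = 48.
Subtracting, 120 − 48 = 72.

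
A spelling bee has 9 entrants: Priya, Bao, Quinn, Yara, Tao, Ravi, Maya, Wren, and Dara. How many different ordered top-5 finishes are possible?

15120

There are 9 choices for 1st place, 8 for 2nd, and so on down to 5 for position 5.
That gives 9 × 8 × 7 × 6 × 5 = 15120.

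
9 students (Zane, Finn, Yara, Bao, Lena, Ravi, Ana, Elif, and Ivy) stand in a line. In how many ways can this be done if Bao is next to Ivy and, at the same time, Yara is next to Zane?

Treat {Bao,Ivy} as one block (2 orders) and {Yara,Zane} as another (2 orders).
That leaves 7 units to arrange: 2 × 2 × 7! = 4 × 5040 = 20160.

20160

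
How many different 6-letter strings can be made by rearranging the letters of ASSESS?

30

ASSESS has 6 letters with S appearing 4 times.
So there are 6! / (4!) = 30 distinguishable arrangements.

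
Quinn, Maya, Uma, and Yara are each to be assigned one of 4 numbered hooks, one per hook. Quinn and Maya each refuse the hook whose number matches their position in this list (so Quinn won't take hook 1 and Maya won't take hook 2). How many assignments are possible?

Let Aᵢ (for i ∈ {1, 2}) be the placements that put person i in their forbidden hook. Any j of these fix j positions, leaving (4−j)! ways to fill the rest, and there are C(2,j) ways to pick which j.
By inclusion–exclusion, the number of valid placements is Σ_{j=0}^{2} (−1)^j C(2,j)·(4−j)!.
Computing: 24 − 12 + 2 = 14.

14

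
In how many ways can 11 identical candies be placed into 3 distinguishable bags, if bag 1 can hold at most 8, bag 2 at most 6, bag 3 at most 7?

47

By stars and bars, unrestricted non-negative solutions to x_1+…+x_3 = 11 number C(11+2,2) = 78.
Subtract solutions that violate a single cap (substitute x_i' = x_i − (cap_i+1)): x_1 ≥ 9 gives C(4,2) = 6; x_2 ≥ 7 gives C(6,2) = 15; x_3 ≥ 8 gives C(5,2) = 10. Together 31.
No two caps can be exceeded simultaneously, so the pair terms are all 0.
By inclusion–exclusion the count is 78 − 31 + 0 = 47.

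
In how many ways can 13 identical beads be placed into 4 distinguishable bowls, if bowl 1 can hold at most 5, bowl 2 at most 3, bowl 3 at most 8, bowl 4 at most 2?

42

By stars and bars, unrestricted non-negative solutions to x_1+…+x_4 = 13 number C(13+3,3) = 560.
Subtract solutions that violate a single cap (substitute x_i' = x_i − (cap_i+1)): x_1 ≥ 6 gives C(10,3) = 120; x_2 ≥ 4 gives C(12,3) = 220; x_3 ≥ 9 gives C(7,3) = 35; x_4 ≥ 3 gives C(13,3) = 286. Together 661.
Add back pairs where two caps are both exceeded: 20 + 0 + 35 + 1 + 84 + 4 = 144.
Subtract triples: 0 + 1 + 0 + 0 = 1.
By inclusion–exclusion the count is 560 − 661 + 144 − 1 = 42.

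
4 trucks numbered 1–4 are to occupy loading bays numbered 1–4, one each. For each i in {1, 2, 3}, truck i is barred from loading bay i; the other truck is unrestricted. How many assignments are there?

11

Let Aᵢ (for i ∈ {1, 2, 3}) be the placements that put truck i in its forbidden loading bay. Any j of these fix j positions, leaving (4−j)! ways to fill the rest, and there are C(3,j) ways to pick which j.
By inclusion–exclusion, the number of valid placements is Σ_{j=0}^{3} (−1)^j C(3,j)·(4−j)!.
Computing: 24 − 18 + 6 − 1 = 11.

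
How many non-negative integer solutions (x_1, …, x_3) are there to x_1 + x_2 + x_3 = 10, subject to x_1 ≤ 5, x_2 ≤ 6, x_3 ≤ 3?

14

Without the upper bounds there are C(12,2) = 66 ways to split 10 among 3 variables.
Subtract solutions that violate a single cap (substitute x_i' = x_i − (cap_i+1)): x_1 ≥ 6 gives C(6,2) = 15; x_2 ≥ 7 gives C(5,2) = 10; x_3 ≥ 4 gives C(8,2) = 28. Together 53.
Add back pairs where two caps are both exceeded: 0 + 1 + 0 = 1.
By inclusion–exclusion the count is 66 − 53 + 1 = 14.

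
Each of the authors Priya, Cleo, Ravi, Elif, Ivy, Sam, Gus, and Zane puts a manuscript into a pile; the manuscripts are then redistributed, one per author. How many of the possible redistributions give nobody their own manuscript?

This is the derangement count D_8: permutations of 8 items with no fixed point.
By inclusion–exclusion this is Σ_{j=0}^{8} (−1)^j C(8,j)·(8−j)!.
Computing: 40320 − 40320 + 20160 − 6720 + 1680 − 336 + 56 − 8 + 1 = 14833.

14833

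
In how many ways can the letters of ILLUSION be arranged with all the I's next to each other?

2520

Treat the 2 copies of I as a single block. The multiset to arrange is then {II, L, L, N, O, S, U}, 7 items in all.
That gives (7)!/(2!) = 2520 arrangements.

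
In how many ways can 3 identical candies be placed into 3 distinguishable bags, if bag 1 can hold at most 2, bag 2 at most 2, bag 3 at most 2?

7

Without the upper bounds there are C(5,2) = 10 ways to split 3 among 3 bags.
Subtract solutions that violate a single cap (substitute x_i' = x_i − (cap_i+1)): x_1 ≥ 3 gives C(2,2) = 1; x_2 ≥ 3 gives C(2,2) = 1; x_3 ≥ 3 gives C(2,2) = 1. Together 3.
No two caps can be exceeded simultaneously, so the pair terms are all 0.
By inclusion–exclusion the count is 10 − 3 + 0 = 7.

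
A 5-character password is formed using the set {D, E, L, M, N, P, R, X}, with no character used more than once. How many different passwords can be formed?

6720

Choose and order 5 of the 8 symbols: the first character has 8 options, the next 7, and so on down to 4.
8 × 7 × 6 × 5 × 4 = 6720.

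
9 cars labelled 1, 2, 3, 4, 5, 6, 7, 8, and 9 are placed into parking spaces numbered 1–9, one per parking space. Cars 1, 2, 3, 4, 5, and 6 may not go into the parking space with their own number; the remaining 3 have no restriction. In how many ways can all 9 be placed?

Let Aᵢ (for 1 ≤ i ≤ 6) be the placements that put car i in its forbidden parking space. Any j of these fix j positions, leaving (9−j)! ways to fill the rest, and there are C(6,j) ways to pick which j.
By inclusion–exclusion, the number of valid placements is Σ_{j=0}^{6} (−1)^j C(6,j)·(9−j)!.
Computing: 362880 − 241920 + 75600 − 14400 + 1800 − 144 + 6 = 183822.

183822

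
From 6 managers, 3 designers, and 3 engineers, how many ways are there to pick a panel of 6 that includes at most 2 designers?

840

Split by how many designers are chosen (0 through 2).
Sum: C(3,0)·C(9,6) + C(3,1)·C(9,5) + C(3,2)·C(9,4) = 84 + 378 + 378 = 840.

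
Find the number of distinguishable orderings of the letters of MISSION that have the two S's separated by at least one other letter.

900

Total arrangements of MISSION: 7!/(2!·2!) = 1260.
Arrangements with the S's together: treat SS as one letter, giving (6)!/(2!) = 360.
Subtracting, 1260 − 360 = 900 arrangements keep the S's apart.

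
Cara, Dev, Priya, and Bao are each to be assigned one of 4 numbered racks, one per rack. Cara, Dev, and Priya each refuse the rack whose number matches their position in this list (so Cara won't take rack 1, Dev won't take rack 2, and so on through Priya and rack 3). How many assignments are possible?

Let Aᵢ (for i ∈ {1, 2, 3}) be the placements that put person i in their forbidden rack. Any j of these fix j positions, leaving (4−j)! ways to fill the rest, and there are C(3,j) ways to pick which j.
By inclusion–exclusion, the number of valid placements is Σ_{j=0}^{3} (−1)^j C(3,j)·(4−j)!.
Computing: 24 − 18 + 6 − 1 = 11.

11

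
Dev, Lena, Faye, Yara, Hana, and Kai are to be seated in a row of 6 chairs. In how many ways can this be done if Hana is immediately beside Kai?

240

Glue Hana and Kai into one block (2 internal orders), leaving 5 units to arrange in a row.
So the count is 2·(5)! = 240.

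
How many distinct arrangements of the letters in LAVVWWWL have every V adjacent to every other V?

420

Treat the 2 copies of V as a single block. The multiset to arrange is then {VV, A, L, L, W, W, W}, 7 items in all.
That gives (7)!/(3!·2!) = 420 arrangements.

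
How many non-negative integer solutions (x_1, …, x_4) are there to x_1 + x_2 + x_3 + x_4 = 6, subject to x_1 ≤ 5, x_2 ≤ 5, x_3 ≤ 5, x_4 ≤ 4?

Without the upper bounds there are C(9,3) = 84 ways to split 6 among 4 variables.
Subtract solutions that violate a single cap (substitute x_i' = x_i − (cap_i+1)): x_1 ≥ 6 gives C(3,3) = 1; x_2 ≥ 6 gives C(3,3) = 1; x_3 ≥ 6 gives C(3,3) = 1; x_4 ≥ 5 gives C(4,3) = 4. Together 7.
No two caps can be exceeded simultaneously, so the pair terms are all 0.
By inclusion–exclusion the count is 84 − 7 + 0 = 77.

77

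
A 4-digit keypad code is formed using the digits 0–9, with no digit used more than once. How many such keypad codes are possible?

Choose and order 4 of the 10 symbols: the first digit has 10 options, the next 9, then 8, 7.
10 × 9 × 8 × 7 = 5040.

5040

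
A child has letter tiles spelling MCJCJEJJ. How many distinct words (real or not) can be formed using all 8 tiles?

The 8 letters of MCJCJEJJ have repeats: C appearing twice and J appearing 4 times.
Dividing 8! = 40320 by 4!·2! = 48 for the repeated letters gives 840.

840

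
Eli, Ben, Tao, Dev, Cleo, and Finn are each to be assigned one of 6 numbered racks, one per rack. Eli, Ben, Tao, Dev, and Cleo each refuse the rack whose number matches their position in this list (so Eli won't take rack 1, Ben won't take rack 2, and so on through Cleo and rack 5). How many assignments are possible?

309

Let Aᵢ (for 1 ≤ i ≤ 5) be the placements that put person i in their forbidden rack. Any j of these fix j positions, leaving (6−j)! ways to fill the rest, and there are C(5,j) ways to pick which j.
By inclusion–exclusion, the number of valid placements is Σ_{j=0}^{5} (−1)^j C(5,j)·(6−j)!.
Computing: 720 − 600 + 240 − 60 + 10 − 1 = 309.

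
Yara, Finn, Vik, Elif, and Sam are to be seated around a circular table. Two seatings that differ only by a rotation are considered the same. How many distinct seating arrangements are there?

Around a circle, 5 distinct people have 5!/5 = (4)! = 24 rotationally distinct seatings.

24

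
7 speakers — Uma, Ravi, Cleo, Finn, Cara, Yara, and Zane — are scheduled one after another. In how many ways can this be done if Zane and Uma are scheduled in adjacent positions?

1440

Glue Zane and Uma into one block (2 internal orders), leaving 6 units to arrange in a row.
That gives 2 × 6! = 2 × 720 = 1440.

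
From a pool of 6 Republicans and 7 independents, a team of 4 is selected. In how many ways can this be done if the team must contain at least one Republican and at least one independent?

665

Total 4-person selections from all 13: C(13,4) = 715.
Subtract selections that omit an entire group: no Republicans → C(7,4) = 35; no independents → C(6,4) = 15.
Both groups omitted at once is impossible, so 715 − 50 = 665.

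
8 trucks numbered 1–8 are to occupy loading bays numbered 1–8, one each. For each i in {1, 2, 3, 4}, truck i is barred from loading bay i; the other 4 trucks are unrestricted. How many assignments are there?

24024

Let Aᵢ (for 1 ≤ i ≤ 4) be the placements that put truck i in its forbidden loading bay. Any j of these fix j positions, leaving (8−j)! ways to fill the rest, and there are C(4,j) ways to pick which j.
By inclusion–exclusion, the number of valid placements is Σ_{j=0}^{4} (−1)^j C(4,j)·(8−j)!.
Computing: 40320 − 20160 + 4320 − 480 + 24 = 24024.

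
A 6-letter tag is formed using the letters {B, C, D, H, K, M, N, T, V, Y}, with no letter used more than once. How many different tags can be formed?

151200

This is a permutation of 6 out of 10: P(10,6) = 10!/4!.
10 × 9 × 8 × 7 × 6 × 5 = 151200.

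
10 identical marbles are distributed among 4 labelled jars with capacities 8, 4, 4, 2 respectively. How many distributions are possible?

71

Ignoring the caps, the number of non-negative solutions to x_1+…+x_4 = 10 is C(13,3) = 286.
Subtract solutions that violate a single cap (substitute x_i' = x_i − (cap_i+1)): x_1 ≥ 9 gives C(4,3) = 4; x_2 ≥ 5 gives C(8,3) = 56; x_3 ≥ 5 gives C(8,3) = 56; x_4 ≥ 3 gives C(10,3) = 120. Together 236.
Add back pairs where two caps are both exceeded: 0 + 0 + 0 + 1 + 10 + 10 = 21.
By inclusion–exclusion the count is 286 − 236 + 21 = 71.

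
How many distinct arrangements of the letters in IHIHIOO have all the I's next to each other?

Treat the 3 copies of I as a single block. The multiset to arrange is then {III, H, H, O, O}, 5 items in all.
That gives (5)!/(2!·2!) = 30 arrangements.

30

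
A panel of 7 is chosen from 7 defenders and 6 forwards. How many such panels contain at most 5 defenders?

Split by how many defenders are chosen (0 through 5).
Sum: C(7,0)·C(6,7) + C(7,1)·C(6,6) + C(7,2)·C(6,5) + C(7,3)·C(6,4) + C(7,4)·C(6,3) + C(7,5)·C(6,2) = 0 + 7 + 126 + 525 + 700 + 315 = 1673.

1673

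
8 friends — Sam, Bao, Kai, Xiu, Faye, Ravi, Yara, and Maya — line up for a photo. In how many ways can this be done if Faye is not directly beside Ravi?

There are 8! = 40320 arrangements in all. If Faye and Ravi are adjacent, merging them into one block gives 2·(7)! = 10080 arrangements.
So 40320 − 10080 = 30240 arrangements keep them apart.

30240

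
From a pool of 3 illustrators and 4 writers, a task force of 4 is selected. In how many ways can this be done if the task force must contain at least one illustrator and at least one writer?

34

Total 4-person selections from all 7: C(7,4) = 35.
Selections missing a whole group: no illustrators → C(4,4) = 1; no writers → C(3,4) = 0.
Both groups omitted at once is impossible, so 35 − 1 = 34.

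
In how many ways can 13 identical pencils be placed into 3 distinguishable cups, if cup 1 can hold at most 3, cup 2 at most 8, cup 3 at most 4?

6

Without the upper bounds there are C(15,2) = 105 ways to split 13 among 3 cups.
Subtract solutions that violate a single cap (substitute x_i' = x_i − (cap_i+1)): x_1 ≥ 4 gives C(11,2) = 55; x_2 ≥ 9 gives C(6,2) = 15; x_3 ≥ 5 gives C(10,2) = 45. Together 115.
Add back pairs where two caps are both exceeded: 1 + 15 + 0 = 16.
By inclusion–exclusion the count is 105 − 115 + 16 = 6.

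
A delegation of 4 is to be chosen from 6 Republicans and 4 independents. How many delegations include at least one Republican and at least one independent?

194

Total 4-person selections from all 10: C(10,4) = 210.
Subtract selections that omit an entire group: no Republicans → C(4,4) = 1; no independents → C(6,4) = 15.
Both groups omitted at once is impossible, so 210 − 16 = 194.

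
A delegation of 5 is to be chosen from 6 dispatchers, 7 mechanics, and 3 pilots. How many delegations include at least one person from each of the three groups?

2730

Total 5-person selections from all 16: C(16,5) = 4368.
Selections missing a whole group: no dispatchers → C(10,5) = 252; no mechanics → C(9,5) = 126; no pilots → C(13,5) = 1287.
Add back selections omitting two groups (i.e. drawn from a single group): C(6,5) + C(7,5) + C(3,5) = 27.
By inclusion–exclusion: 4368 − 1665 + 27 = 2730.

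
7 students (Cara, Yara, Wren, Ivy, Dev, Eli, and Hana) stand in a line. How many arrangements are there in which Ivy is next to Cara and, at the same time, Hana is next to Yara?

480

Treat {Ivy,Cara} as one block (2 orders) and {Hana,Yara} as another (2 orders).
That leaves 5 units to arrange: 2 × 2 × 5! = 4 × 120 = 480.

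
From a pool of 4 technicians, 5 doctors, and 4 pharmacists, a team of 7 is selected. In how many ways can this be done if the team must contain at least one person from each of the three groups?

Total 7-person selections from all 13: C(13,7) = 1716.
Selections missing a whole group: no technicians → C(9,7) = 36; no doctors → C(8,7) = 8; no pharmacists → C(9,7) = 36.
Add back selections omitting two groups (i.e. drawn from a single group): C(4,7) + C(5,7) + C(4,7) = 0.
By inclusion–exclusion: 1716 − 80 + 0 = 1636.

1636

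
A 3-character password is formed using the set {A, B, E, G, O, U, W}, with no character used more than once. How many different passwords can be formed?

With no repetition, fill the 3 characters in order: 7 choices, then 6, down to 5.
That product is 7 × 6 × 5 = 210.

210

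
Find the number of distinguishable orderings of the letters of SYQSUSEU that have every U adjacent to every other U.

840

Treat the 2 copies of U as a single block. The multiset to arrange is then {UU, E, Q, S, S, S, Y}, 7 items in all.
That gives (7)!/(3!) = 840 arrangements.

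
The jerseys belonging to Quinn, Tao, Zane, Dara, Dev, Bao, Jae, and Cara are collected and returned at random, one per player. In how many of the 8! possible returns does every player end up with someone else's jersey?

Count assignments avoiding every fixed point. For any j of the 8 players fixed to their old jersey, the other 8−j can be arranged in (8−j)! ways.
By inclusion–exclusion this is Σ_{j=0}^{8} (−1)^j C(8,j)·(8−j)!.
Computing: 40320 − 40320 + 20160 − 6720 + 1680 − 336 + 56 − 8 + 1 = 14833.

14833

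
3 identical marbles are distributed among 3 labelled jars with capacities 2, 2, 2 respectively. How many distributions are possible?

7

Ignoring the caps, the number of non-negative solutions to x_1+…+x_3 = 3 is C(5,2) = 10.
Subtract solutions that violate a single cap (substitute x_i' = x_i − (cap_i+1)): x_1 ≥ 3 gives C(2,2) = 1; x_2 ≥ 3 gives C(2,2) = 1; x_3 ≥ 3 gives C(2,2) = 1. Together 3.
No two caps can be exceeded simultaneously, so the pair terms are all 0.
By inclusion–exclusion the count is 10 − 3 + 0 = 7.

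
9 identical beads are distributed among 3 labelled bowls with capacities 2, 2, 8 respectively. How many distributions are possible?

8

Without the upper bounds there are C(11,2) = 55 ways to split 9 among 3 bowls.
Subtract solutions that violate a single cap (substitute x_i' = x_i − (cap_i+1)): x_1 ≥ 3 gives C(8,2) = 28; x_2 ≥ 3 gives C(8,2) = 28; x_3 ≥ 9 gives C(2,2) = 1. Together 57.
Add back pairs where two caps are both exceeded: 10 + 0 + 0 = 10.
By inclusion–exclusion the count is 55 − 57 + 10 = 8.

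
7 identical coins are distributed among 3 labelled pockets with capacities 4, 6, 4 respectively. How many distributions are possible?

By stars and bars, unrestricted non-negative solutions to x_1+…+x_3 = 7 number C(7+2,2) = 36.
Subtract solutions that violate a single cap (substitute x_i' = x_i − (cap_i+1)): x_1 ≥ 5 gives C(4,2) = 6; x_2 ≥ 7 gives C(2,2) = 1; x_3 ≥ 5 gives C(4,2) = 6. Together 13.
No two caps can be exceeded simultaneously, so the pair terms are all 0.
By inclusion–exclusion the count is 36 − 13 + 0 = 23.

23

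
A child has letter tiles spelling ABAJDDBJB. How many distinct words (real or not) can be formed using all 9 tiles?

The 9 letters of ABAJDDBJB have repeats: A appearing twice, B appearing 3 times, D appearing twice, and J appearing twice.
So there are 9! / (3!·2!·2!·2!) = 7560 distinguishable arrangements.

7560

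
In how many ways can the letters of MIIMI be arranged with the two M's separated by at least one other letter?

There are 5!/(3!·2!) = 10 arrangements of MIIMI in total.
If the two M's are adjacent, glue them into one block, leaving 4 items to arrange: (4)!/(3!) = 4 ways.
Hence 10 − 4 = 6.

6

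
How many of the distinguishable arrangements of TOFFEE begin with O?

30

Fix O in the first position and arrange the remaining 5 letters.
Those 5 letters have E appearing twice and F appearing twice, giving (5)!/(2!·2!) = 30.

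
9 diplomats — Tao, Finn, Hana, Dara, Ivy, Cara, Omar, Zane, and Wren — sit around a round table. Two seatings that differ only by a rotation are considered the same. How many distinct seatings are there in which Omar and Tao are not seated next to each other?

Without the restriction there are (8)! = 40320 seatings.
Those with Omar next to Tao: fuse the pair into one unit and seat 8 units around a circle — 2·(7)! = 10080.
Subtracting, 40320 − 10080 = 30240.

30240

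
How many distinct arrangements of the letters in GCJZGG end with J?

With the last slot taken by J, it remains to arrange the other 5 letters (GCZGG).
Those 5 letters have G appearing 3 times, giving (5)!/(3!) = 20.

20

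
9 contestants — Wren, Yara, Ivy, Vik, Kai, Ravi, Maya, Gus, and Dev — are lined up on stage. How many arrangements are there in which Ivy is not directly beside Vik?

282240

There are 9! = 362880 arrangements in all. If Ivy and Vik are adjacent, merging them into one block gives 2·(8)! = 80640 arrangements.
Complementary counting: 362880 − 80640 = 282240.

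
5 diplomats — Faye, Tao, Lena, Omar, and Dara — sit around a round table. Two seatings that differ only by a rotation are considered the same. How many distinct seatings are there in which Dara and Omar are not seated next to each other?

12

Without the restriction there are (4)! = 24 seatings.
Seatings with Dara beside Omar: treat them as a block with 2 internal orders, giving 2 × (3)! = 12.
Subtracting, 24 − 12 = 12.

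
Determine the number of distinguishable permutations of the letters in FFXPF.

FFXPF has 5 letters with F appearing 3 times.
Dividing 5! = 120 by 3! = 6 for the repeated letters gives 20.

20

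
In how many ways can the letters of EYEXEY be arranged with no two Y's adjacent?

Total arrangements of EYEXEY: 6!/(3!·2!) = 60.
If the two Y's are adjacent, glue them into one block, leaving 5 items to arrange: (5)!/(3!) = 20 ways.
Subtracting, 60 − 20 = 40 arrangements keep the Y's apart.

40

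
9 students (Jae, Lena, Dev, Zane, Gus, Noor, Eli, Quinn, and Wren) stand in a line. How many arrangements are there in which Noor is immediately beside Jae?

80640

Treat {Noor, Jae} as a single unit. There are 8 units to order, and the pair itself can be ordered 2 ways.
That gives 2 × 8! = 2 × 40320 = 80640.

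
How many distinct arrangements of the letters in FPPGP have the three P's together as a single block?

Treat the 3 copies of P as a single block. The multiset to arrange is then {PPP, F, G}, 3 items in all.
All 3 items are distinct, so there are (3)! = 6 arrangements.

6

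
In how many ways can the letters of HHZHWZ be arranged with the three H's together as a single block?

Treat the 3 copies of H as a single block. The multiset to arrange is then {HHH, W, Z, Z}, 4 items in all.
That gives (4)!/(2!) = 12 arrangements.

12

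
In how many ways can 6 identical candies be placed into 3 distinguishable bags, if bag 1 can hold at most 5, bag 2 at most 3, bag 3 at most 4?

18

By stars and bars, unrestricted non-negative solutions to x_1+…+x_3 = 6 number C(6+2,2) = 28.
Subtract solutions that violate a single cap (substitute x_i' = x_i − (cap_i+1)): x_1 ≥ 6 gives C(2,2) = 1; x_2 ≥ 4 gives C(4,2) = 6; x_3 ≥ 5 gives C(3,2) = 3. Together 10.
No two caps can be exceeded simultaneously, so the pair terms are all 0.
By inclusion–exclusion the count is 28 − 10 + 0 = 18.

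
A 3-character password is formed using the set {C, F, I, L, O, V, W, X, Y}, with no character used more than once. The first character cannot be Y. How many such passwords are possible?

The first character has 9−1 = 8 choices (anything except Y).
The remaining 2 characters are filled from the other 8 symbols without repetition: 8 × 7 = 56.
Total: 8 × 56 = 448.

448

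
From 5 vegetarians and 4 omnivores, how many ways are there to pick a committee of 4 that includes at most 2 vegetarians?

Split by how many vegetarians are chosen (0 through 2).
Sum: C(5,0)·C(4,4) + C(5,1)·C(4,3) + C(5,2)·C(4,2) = 1 + 20 + 60 = 81.

81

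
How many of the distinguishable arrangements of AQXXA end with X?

With the last slot taken by X, it remains to arrange the other 4 letters (AQXA).
Those 4 letters have A appearing twice, giving (4)!/(2!) = 12.

12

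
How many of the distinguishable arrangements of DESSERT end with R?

180

With the last slot taken by R, it remains to arrange the other 6 letters (DESSET).
Those 6 letters have E appearing twice and S appearing twice, giving (6)!/(2!·2!) = 180.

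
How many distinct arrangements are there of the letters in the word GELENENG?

1680

Letter multiplicities in GELENENG: E×3, G×2, L×1, N×2.
Dividing 8! = 40320 by 3!·2!·2! = 24 for the repeated letters gives 1680.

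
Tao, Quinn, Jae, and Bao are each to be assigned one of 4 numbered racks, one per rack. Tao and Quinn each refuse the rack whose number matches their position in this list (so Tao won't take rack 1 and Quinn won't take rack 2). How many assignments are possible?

Let Aᵢ (for i ∈ {1, 2}) be the placements that put person i in their forbidden rack. Any j of these fix j positions, leaving (4−j)! ways to fill the rest, and there are C(2,j) ways to pick which j.
By inclusion–exclusion, the number of valid placements is Σ_{j=0}^{2} (−1)^j C(2,j)·(4−j)!.
Computing: 24 − 12 + 2 = 14.

14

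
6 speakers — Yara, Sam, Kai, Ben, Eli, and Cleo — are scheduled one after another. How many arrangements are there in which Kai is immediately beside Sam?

Place the 4 others and the Kai-Sam pair as 5 objects in a line; the pair has 2 internal arrangements.
So the count is 2·(5)! = 240.

240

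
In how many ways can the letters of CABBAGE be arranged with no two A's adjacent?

Total arrangements of CABBAGE: 7!/(2!·2!) = 1260.
Arrangements with the A's together: treat AA as one letter, giving (6)!/(2!) = 360.
Hence 1260 − 360 = 900.

900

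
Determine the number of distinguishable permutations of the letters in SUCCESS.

The 7 letters of SUCCESS have repeats: C appearing twice and S appearing 3 times.
So there are 7! / (3!·2!) = 420 distinguishable arrangements.

420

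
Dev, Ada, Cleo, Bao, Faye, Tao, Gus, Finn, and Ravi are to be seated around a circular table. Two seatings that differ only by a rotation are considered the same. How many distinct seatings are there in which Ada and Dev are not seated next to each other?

30240

Without the restriction there are (8)! = 40320 seatings.
Those with Ada next to Dev: fuse the pair into one unit and seat 8 units around a circle — 2·(7)! = 10080.
Subtracting, 40320 − 10080 = 30240.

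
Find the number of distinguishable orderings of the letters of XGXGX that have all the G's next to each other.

Treat the 2 copies of G as a single block. The multiset to arrange is then {GG, X, X, X}, 4 items in all.
That gives (4)!/(3!) = 4 arrangements.

4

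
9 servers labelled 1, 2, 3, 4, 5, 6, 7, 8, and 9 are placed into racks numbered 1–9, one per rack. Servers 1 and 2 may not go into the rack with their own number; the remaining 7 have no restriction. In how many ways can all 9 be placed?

Let Aᵢ (for i ∈ {1, 2}) be the placements that put server i in its forbidden rack. Any j of these fix j positions, leaving (9−j)! ways to fill the rest, and there are C(2,j) ways to pick which j.
By inclusion–exclusion, the number of valid placements is Σ_{j=0}^{2} (−1)^j C(2,j)·(9−j)!.
Computing: 362880 − 80640 + 5040 = 287280.

287280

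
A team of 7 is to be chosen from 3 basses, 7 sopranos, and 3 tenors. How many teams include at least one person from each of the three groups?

1477

Total 7-person selections from all 13: C(13,7) = 1716.
Subtract selections that omit an entire group: no basses → C(10,7) = 120; no sopranos → C(6,7) = 0; no tenors → C(10,7) = 120.
Add back selections omitting two groups (i.e. drawn from a single group): C(3,7) + C(7,7) + C(3,7) = 1.
By inclusion–exclusion: 1716 − 240 + 1 = 1477.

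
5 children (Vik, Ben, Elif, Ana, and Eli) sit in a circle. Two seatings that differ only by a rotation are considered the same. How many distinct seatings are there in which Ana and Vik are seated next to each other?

Treat {Ana, Vik} as one unit (2 internal orders) and seat the resulting 4 units around the table: (3)! circular arrangements.
So 2 × (3)! = 2 × 6 = 12.

12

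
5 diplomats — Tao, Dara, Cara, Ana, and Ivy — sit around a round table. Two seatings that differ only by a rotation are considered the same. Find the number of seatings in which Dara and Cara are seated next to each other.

Treat {Dara, Cara} as one unit (2 internal orders) and seat the resulting 4 units around the table: (3)! circular arrangements.
So 2 × (3)! = 2 × 6 = 12.

12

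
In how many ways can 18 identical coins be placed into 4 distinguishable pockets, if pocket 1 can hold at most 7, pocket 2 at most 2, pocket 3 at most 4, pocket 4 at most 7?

By stars and bars, unrestricted non-negative solutions to x_1+…+x_4 = 18 number C(18+3,3) = 1330.
Subtract solutions that violate a single cap (substitute x_i' = x_i − (cap_i+1)): x_1 ≥ 8 gives C(13,3) = 286; x_2 ≥ 3 gives C(18,3) = 816; x_3 ≥ 5 gives C(16,3) = 560; x_4 ≥ 8 gives C(13,3) = 286. Together 1948.
Add back pairs where two caps are both exceeded: 120 + 56 + 10 + 286 + 120 + 56 = 648.
Subtract triples: 10 + 0 + 0 + 10 = 20.
By inclusion–exclusion the count is 1330 − 1948 + 648 − 20 = 10.

10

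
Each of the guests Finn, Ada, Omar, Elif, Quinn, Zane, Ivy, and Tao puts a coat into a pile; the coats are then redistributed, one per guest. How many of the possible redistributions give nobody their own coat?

14833

Count assignments avoiding every fixed point. For any j of the 8 guests fixed to their own coat, the other 8−j can be arranged in (8−j)! ways.
By inclusion–exclusion this is Σ_{j=0}^{8} (−1)^j C(8,j)·(8−j)!.
Computing: 40320 − 40320 + 20160 − 6720 + 1680 − 336 + 56 − 8 + 1 = 14833.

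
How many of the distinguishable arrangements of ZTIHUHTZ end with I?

Fix I in the last position and arrange the remaining 7 letters.
Those 7 letters have H appearing twice, T appearing twice, and Z appearing twice, giving (7)!/(2!·2!·2!) = 630.

630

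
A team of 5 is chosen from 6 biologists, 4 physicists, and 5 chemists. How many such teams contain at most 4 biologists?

2997

Split by how many biologists are chosen (0 through 4).
Sum: C(6,0)·C(9,5) + C(6,1)·C(9,4) + C(6,2)·C(9,3) + C(6,3)·C(9,2) + C(6,4)·C(9,1) = 126 + 756 + 1260 + 720 + 135 = 2997.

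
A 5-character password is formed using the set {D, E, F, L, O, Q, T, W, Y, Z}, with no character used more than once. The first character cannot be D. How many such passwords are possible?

27216

The first character has 10−1 = 9 choices (anything except D).
The remaining 4 characters are filled from the other 9 symbols without repetition: 9 × 8 × 7 × 6 = 3024.
Total: 9 × 3024 = 27216.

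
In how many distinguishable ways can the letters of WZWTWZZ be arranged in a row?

140

WZWTWZZ has 7 letters with W appearing 3 times and Z appearing 3 times.
The number of distinct arrangements is 7!/(3!·3!) = 5040/36 = 140.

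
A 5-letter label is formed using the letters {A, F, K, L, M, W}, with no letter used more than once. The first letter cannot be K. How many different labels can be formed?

The first letter has 6−1 = 5 choices (anything except K).
The remaining 4 letters are filled from the other 5 symbols without repetition: 5 × 4 × 3 × 2 = 120.
Total: 5 × 120 = 600.

600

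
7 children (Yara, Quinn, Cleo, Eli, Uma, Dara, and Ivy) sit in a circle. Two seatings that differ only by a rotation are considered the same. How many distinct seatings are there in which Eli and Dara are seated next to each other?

Glue Eli and Dara into a block (2 internal orders). Seating 6 units around a circle gives (5)! arrangements.
So 2 × (5)! = 2 × 120 = 240.

240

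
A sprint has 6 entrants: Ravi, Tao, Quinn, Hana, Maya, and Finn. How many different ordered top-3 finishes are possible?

120

This is an ordered selection of 3 from 6: P(6,3).
That gives 6 × 5 × 4 = 120.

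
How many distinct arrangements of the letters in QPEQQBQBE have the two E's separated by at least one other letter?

There are 9!/(4!·2!·2!) = 3780 arrangements of QPEQQBQBE in total.
If the two E's are adjacent, glue them into one block, leaving 8 items to arrange: (8)!/(4!·2!) = 840 ways.
Subtracting, 3780 − 840 = 2940 arrangements keep the E's apart.

2940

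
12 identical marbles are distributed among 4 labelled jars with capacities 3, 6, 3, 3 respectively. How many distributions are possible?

Without the upper bounds there are C(15,3) = 455 ways to split 12 among 4 jars.
Subtract solutions that violate a single cap (substitute x_i' = x_i − (cap_i+1)): x_1 ≥ 4 gives C(11,3) = 165; x_2 ≥ 7 gives C(8,3) = 56; x_3 ≥ 4 gives C(11,3) = 165; x_4 ≥ 4 gives C(11,3) = 165. Together 551.
Add back pairs where two caps are both exceeded: 4 + 35 + 35 + 4 + 4 + 35 = 117.
Subtract triples: 0 + 0 + 1 + 0 = 1.
By inclusion–exclusion the count is 455 − 551 + 117 − 1 = 20.

20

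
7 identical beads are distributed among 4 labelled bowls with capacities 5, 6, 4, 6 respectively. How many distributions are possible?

Ignoring the caps, the number of non-negative solutions to x_1+…+x_4 = 7 is C(10,3) = 120.
Subtract solutions that violate a single cap (substitute x_i' = x_i − (cap_i+1)): x_1 ≥ 6 gives C(4,3) = 4; x_2 ≥ 7 gives C(3,3) = 1; x_3 ≥ 5 gives C(5,3) = 10; x_4 ≥ 7 gives C(3,3) = 1. Together 16.
No two caps can be exceeded simultaneously, so the pair terms are all 0.
By inclusion–exclusion the count is 120 − 16 + 0 = 104.

104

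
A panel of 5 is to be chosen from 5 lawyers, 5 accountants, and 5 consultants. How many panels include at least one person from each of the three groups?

2250

With no constraint there are C(15,5) = 3003 possible selections.
Subtract selections that omit an entire group: no lawyers → C(10,5) = 252; no accountants → C(10,5) = 252; no consultants → C(10,5) = 252.
Add back selections omitting two groups (i.e. drawn from a single group): C(5,5) + C(5,5) + C(5,5) = 3.
By inclusion–exclusion: 3003 − 756 + 3 = 2250.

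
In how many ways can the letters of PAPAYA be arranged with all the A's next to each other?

12

Treat the 3 copies of A as a single block. The multiset to arrange is then {AAA, P, P, Y}, 4 items in all.
That gives (4)!/(2!) = 12 arrangements.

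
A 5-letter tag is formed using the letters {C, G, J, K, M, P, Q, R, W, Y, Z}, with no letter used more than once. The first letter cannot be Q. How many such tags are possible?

50400

The first letter has 11−1 = 10 choices (anything except Q).
The remaining 4 letters are filled from the other 10 symbols without repetition: 10 × 9 × 8 × 7 = 5040.
Total: 10 × 5040 = 50400.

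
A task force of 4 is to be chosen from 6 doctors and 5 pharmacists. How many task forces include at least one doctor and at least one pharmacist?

With no constraint there are C(11,4) = 330 possible selections.
Subtract selections that omit an entire group: no doctors → C(5,4) = 5; no pharmacists → C(6,4) = 15.
Both groups omitted at once is impossible, so 330 − 20 = 310.

310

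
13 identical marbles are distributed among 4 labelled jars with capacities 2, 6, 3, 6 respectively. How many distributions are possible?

By stars and bars, unrestricted non-negative solutions to x_1+…+x_4 = 13 number C(13+3,3) = 560.
Subtract solutions that violate a single cap (substitute x_i' = x_i − (cap_i+1)): x_1 ≥ 3 gives C(13,3) = 286; x_2 ≥ 7 gives C(9,3) = 84; x_3 ≥ 4 gives C(12,3) = 220; x_4 ≥ 7 gives C(9,3) = 84. Together 674.
Add back pairs where two caps are both exceeded: 20 + 84 + 20 + 10 + 0 + 10 = 144.
By inclusion–exclusion the count is 560 − 674 + 144 = 30.

30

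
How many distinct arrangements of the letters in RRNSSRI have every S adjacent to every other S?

120

Treat the 2 copies of S as a single block. The multiset to arrange is then {SS, I, N, R, R, R}, 6 items in all.
That gives (6)!/(3!) = 120 arrangements.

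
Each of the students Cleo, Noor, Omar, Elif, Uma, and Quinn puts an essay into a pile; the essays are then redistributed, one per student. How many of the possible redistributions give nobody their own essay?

265

This is the derangement count D_6: permutations of 6 items with no fixed point.
By inclusion–exclusion this is Σ_{j=0}^{6} (−1)^j C(6,j)·(6−j)!.
Computing: 720 − 720 + 360 − 120 + 30 − 6 + 1 = 265.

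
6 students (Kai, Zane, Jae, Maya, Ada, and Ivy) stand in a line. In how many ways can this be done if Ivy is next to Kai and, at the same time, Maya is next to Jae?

Treat {Ivy,Kai} as one block (2 orders) and {Maya,Jae} as another (2 orders).
That leaves 4 units to arrange: 2 × 2 × 4! = 4 × 24 = 96.

96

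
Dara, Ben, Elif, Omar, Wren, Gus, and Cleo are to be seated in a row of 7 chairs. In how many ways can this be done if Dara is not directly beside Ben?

There are 7! = 5040 arrangements in all. If Dara and Ben are adjacent, merging them into one block gives 2·(6)! = 1440 arrangements.
So 5040 − 1440 = 3600 arrangements keep them apart.

3600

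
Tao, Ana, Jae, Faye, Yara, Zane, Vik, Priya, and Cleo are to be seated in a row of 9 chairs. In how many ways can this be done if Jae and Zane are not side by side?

282240

There are 9! = 362880 arrangements in all. If Jae and Zane are adjacent, merging them into one block gives 2·(8)! = 80640 arrangements.
Complementary counting: 362880 − 80640 = 282240.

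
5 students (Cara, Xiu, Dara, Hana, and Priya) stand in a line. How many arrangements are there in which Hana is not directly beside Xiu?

72

Of the 5! = 120 arrangements, those with Hana and Xiu adjacent number 2 × 4! = 48 (treat the pair as a block with 2 internal orders).
So 120 − 48 = 72 arrangements keep them apart.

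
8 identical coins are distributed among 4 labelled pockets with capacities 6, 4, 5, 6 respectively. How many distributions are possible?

Ignoring the caps, the number of non-negative solutions to x_1+…+x_4 = 8 is C(11,3) = 165.
Subtract solutions that violate a single cap (substitute x_i' = x_i − (cap_i+1)): x_1 ≥ 7 gives C(4,3) = 4; x_2 ≥ 5 gives C(6,3) = 20; x_3 ≥ 6 gives C(5,3) = 10; x_4 ≥ 7 gives C(4,3) = 4. Together 38.
No two caps can be exceeded simultaneously, so the pair terms are all 0.
By inclusion–exclusion the count is 165 − 38 + 0 = 127.

127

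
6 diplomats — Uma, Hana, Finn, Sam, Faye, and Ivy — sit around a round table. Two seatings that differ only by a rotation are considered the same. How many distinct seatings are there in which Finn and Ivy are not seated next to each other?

72

Without the restriction there are (5)! = 120 seatings.
Seatings with Finn beside Ivy: treat them as a block with 2 internal orders, giving 2 × (4)! = 48.
Subtracting, 120 − 48 = 72.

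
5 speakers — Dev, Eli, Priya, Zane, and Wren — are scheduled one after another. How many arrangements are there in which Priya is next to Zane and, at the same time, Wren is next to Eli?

24

Treat {Priya,Zane} as one block (2 orders) and {Wren,Eli} as another (2 orders).
That leaves 3 units to arrange: 2 × 2 × 3! = 4 × 6 = 24.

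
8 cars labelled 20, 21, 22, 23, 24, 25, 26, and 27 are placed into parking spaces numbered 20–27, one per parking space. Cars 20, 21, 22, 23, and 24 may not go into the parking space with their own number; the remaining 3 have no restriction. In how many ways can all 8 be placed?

Let Aᵢ (for 20 ≤ i ≤ 24) be the placements that put car i in its forbidden parking space. Any j of these fix j positions, leaving (8−j)! ways to fill the rest, and there are C(5,j) ways to pick which j.
By inclusion–exclusion, the number of valid placements is Σ_{j=0}^{5} (−1)^j C(5,j)·(8−j)!.
Computing: 40320 − 25200 + 7200 − 1200 + 120 − 6 = 21234.

21234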